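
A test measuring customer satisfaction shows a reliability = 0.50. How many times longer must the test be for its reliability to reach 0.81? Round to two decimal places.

Spearman-Brown solved for the length factor n:
n = r*(1 − r) / [ r (1 − r*) ]
n = 0.81 × (1 − 0.50) / [ 0.50 × (1 − 0.81) ]
  = 0.4050 / 0.0950 = 4.2632

4.26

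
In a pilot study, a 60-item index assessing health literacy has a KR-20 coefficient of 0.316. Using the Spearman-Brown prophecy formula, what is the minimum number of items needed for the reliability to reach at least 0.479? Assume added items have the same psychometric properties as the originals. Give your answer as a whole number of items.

Spearman-Brown solved for the length factor n:
n = r*(1 − r) / [ r (1 − r*) ]
n = 0.479(1 − 0.316) / [0.316(1 − 0.479)]
  = 0.327636 / 0.164636 = 1.9901
1.9901 × 60 = 119.41 → 120 items

120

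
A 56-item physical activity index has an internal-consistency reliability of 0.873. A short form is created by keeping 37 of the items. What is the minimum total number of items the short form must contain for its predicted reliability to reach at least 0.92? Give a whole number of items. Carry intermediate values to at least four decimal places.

First, r for the 37-item form: n = 37/56 = 0.6607, so r_37 = 0.6607·0.873/(1 + (0.6607 − 1)·0.873) = 0.8195
Then solve for n' with r_old = 0.8195, r_target = 0.92: n' = 0.92(1 − 0.8195)/[0.8195(1 − 0.92)] = 2.5329
Total items = 2.5329 × 37 = 93.72, rounded up to 94.

94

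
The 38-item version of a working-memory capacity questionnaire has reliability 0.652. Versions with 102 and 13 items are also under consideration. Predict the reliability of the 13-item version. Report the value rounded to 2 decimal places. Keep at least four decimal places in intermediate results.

0.39

The 102-item form is not needed; work directly from the 38-item form with n = 13/38 = 0.3421.
r_{13} = n·r / (1 + (n − 1)·r) = 0.2230 / 0.5710 ≈ 0.3905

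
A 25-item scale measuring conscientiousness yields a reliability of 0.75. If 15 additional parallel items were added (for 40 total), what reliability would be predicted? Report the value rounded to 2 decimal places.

n = 40/25 = 1.6
r_new = (1.6 × 0.75) / (1 + (1.6 − 1) × 0.75)
     = 1.2000 / 1.4500 = 0.8276

0.83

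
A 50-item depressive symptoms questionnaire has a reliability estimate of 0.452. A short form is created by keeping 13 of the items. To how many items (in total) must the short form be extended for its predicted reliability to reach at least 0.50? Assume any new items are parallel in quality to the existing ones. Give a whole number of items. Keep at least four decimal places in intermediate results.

61

First, r for the 13-item form: n = 13/50 = 0.2600, so r_13 = 0.2600·0.452/(1 + (0.2600 − 1)·0.452) = 0.1766
Then solve for n' with r_old = 0.1766, r_target = 0.50: n' = 0.50(1 − 0.1766)/[0.1766(1 − 0.50)] = 4.6625
Total items = 4.6625 × 13 = 60.61, rounded up to 61.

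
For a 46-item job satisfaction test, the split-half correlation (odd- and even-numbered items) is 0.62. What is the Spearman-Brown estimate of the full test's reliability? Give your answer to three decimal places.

0.765

Each half is half the length of the full test, so the full test is n = 2 times a half.
r_full = 2r_hh / (1 + r_hh) = 2 × 0.62 / (1 + 0.62)
       = 1.2400 / 1.6200 = 0.7654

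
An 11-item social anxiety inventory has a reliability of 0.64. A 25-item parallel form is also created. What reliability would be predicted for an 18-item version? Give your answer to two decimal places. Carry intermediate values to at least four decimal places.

0.74

The 25-item form is not needed; work directly from the 11-item form with n = 18/11 = 1.6364.
r_{18} = n·r / (1 + (n − 1)·r) = 1.0473 / 1.4073 ≈ 0.7442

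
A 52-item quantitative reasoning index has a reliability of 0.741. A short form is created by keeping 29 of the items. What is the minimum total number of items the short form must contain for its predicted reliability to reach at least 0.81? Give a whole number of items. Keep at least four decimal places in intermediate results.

Short-form reliability: n = 29/52 = 0.5577; r_29 = n·r/(1+(n−1)r) ≈ 0.6147
Length factor from the short form to reach 0.81: n' = 0.81(1 − 0.6147) / [0.6147(1 − 0.81)] ≈ 2.6722
Total items = 2.6722 × 29 = 77.49, rounded up to 78.

78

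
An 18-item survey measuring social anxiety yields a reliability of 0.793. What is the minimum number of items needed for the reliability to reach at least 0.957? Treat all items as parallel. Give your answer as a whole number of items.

105

Invert Spearman-Brown to solve for n:
n = r*(1 − r) / [ r (1 − r*) ]
n = 0.957(1 − 0.793) / [0.793(1 − 0.957)]
  = 0.198099 / 0.034099 = 5.8095
So the test needs 5.8095 × 18 ≈ 104.57 items; rounding up, 105.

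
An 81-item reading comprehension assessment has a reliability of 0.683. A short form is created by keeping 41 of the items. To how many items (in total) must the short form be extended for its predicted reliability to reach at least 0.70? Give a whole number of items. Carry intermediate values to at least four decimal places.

First, r for the 41-item form: n = 41/81 = 0.5062, so r_41 = 0.5062·0.683/(1 + (0.5062 − 1)·0.683) = 0.5217
Length factor from the short form to reach 0.70: n' = 0.70(1 − 0.5217) / [0.5217(1 − 0.70)] ≈ 2.1392
Items = 2.1392 × 41 ≈ 87.71 → 88

88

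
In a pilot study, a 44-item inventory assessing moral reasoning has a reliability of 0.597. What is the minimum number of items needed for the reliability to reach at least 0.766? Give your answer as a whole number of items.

98

Rearranging the Spearman-Brown formula for n,
n = r*(1 − r) / [ r (1 − r*) ]
n = [0.766 × 0.403] / [0.597 × 0.234]
  = 0.308698 / 0.139698 = 2.2098
So the test needs 2.2098 × 44 ≈ 97.23 items; rounding up, 98.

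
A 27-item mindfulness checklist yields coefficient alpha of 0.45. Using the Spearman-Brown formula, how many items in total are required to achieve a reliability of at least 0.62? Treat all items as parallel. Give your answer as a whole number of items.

Invert Spearman-Brown to solve for n:
n = r_target (1 − r_old) / [ r_old (1 − r_target) ]
n = 0.62(1 − 0.45) / [0.45(1 − 0.62)]
n = 0.3410 / 0.1710 ≈ 1.9942
1.9942 × 27 = 53.84 → 54 items

54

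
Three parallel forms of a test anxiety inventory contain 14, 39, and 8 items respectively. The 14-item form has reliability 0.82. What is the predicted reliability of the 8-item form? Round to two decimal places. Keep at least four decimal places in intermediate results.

0.72

The 39-item form is not needed; work directly from the 14-item form with n = 8/14 = 0.5714.
r_{8} = n·r / (1 + (n − 1)·r) = 0.4685 / 0.6485 ≈ 0.7224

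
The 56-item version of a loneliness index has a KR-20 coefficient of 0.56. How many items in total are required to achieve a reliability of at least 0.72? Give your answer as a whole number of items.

n = 0.72 × (1 − 0.56) / [ 0.56 × (1 − 0.72) ]
n = 0.3168 / 0.1568 ≈ 2.0204
So the test needs 2.0204 × 56 ≈ 113.14 items; rounding up, 114.

114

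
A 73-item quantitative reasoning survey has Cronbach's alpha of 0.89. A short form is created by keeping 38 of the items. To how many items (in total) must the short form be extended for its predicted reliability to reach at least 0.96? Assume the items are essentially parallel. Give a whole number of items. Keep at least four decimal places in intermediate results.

217

First, r for the 38-item form: n = 38/73 = 0.5205, so r_38 = 0.5205·0.89/(1 + (0.5205 − 1)·0.89) = 0.8081
Length factor from the short form to reach 0.96: n' = 0.96(1 − 0.8081) / [0.8081(1 − 0.96)] ≈ 5.6993
Total items = 5.6993 × 38 = 216.57, rounded up to 217.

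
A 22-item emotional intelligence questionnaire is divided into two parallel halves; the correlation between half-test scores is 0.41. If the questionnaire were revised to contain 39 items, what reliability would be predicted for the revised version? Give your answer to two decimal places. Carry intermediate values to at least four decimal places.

0.71

Full-test reliability from the split-half r: r_full = 2(0.41)/(1 + 0.41) = 0.5816
Length factor from 22 to 39 items: n = 39/22 = 1.7727
r_new = n·r_full / (1 + (n − 1)·r_full) = 1.0310 / 1.4494 ≈ 0.7113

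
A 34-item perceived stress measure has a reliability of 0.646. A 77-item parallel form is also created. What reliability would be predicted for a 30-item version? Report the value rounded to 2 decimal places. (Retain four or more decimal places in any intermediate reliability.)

The 77-item form is not needed; work directly from the 34-item form with n = 30/34 = 0.8824.
r_{30} = n·r / (1 + (n − 1)·r) = 0.5700 / 0.9240 ≈ 0.6169

0.62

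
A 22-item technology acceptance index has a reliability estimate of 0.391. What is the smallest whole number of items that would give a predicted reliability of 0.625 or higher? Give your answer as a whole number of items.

58

Invert Spearman-Brown to solve for n:
n = r_target (1 − r_old) / [ r_old (1 − r_target) ]
n = 0.625(1 − 0.391) / [0.391(1 − 0.625)]
  = 0.380625 / 0.146625 = 2.5959
Items needed = n × 22 = 2.5959 × 22 ≈ 57.11 → round up to 58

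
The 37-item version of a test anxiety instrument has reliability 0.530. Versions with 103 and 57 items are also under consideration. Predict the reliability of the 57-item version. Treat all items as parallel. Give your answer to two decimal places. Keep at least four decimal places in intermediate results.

Only the ratio of lengths matters: n = 57/37 = 1.5405
r_{57} = n·r / (1 + (n − 1)·r) = 0.8165 / 1.2865 ≈ 0.6347

0.63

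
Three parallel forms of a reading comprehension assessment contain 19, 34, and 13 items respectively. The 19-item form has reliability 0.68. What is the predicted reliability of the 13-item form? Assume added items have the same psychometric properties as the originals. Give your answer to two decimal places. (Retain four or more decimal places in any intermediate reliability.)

Only the ratio of lengths matters: n = 13/19 = 0.6842
r_{13} = n·r / (1 + (n − 1)·r) = 0.4653 / 0.7853 ≈ 0.5925

0.59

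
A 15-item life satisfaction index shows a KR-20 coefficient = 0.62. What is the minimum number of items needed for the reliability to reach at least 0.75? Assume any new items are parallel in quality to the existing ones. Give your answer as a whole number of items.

Spearman-Brown solved for the length factor n:
n = r_target (1 − r_old) / [ r_old (1 − r_target) ]
n = 0.75(1 − 0.62) / [0.62(1 − 0.75)]
  = 0.2850 / 0.1550 = 1.8387
Items needed = n × 15 = 1.8387 × 15 ≈ 27.58 → round up to 28

28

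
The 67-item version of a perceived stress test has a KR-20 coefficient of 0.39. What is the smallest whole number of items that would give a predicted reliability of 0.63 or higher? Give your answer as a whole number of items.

Rearranging the Spearman-Brown formula for n,
n = r_target (1 − r_old) / [ r_old (1 − r_target) ]
n = 0.63 × (1 − 0.39) / [ 0.39 × (1 − 0.63) ]
n = 0.3843 / 0.1443 ≈ 2.6632
2.6632 × 67 = 178.43 → 179 items

179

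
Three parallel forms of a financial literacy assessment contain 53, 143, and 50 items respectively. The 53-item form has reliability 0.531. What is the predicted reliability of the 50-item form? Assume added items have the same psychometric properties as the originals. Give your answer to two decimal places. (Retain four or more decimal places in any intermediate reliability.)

Only the ratio of lengths matters: n = 50/53 = 0.9434
r_{50} = n·r / (1 + (n − 1)·r) = 0.5009 / 0.9699 ≈ 0.5164

0.52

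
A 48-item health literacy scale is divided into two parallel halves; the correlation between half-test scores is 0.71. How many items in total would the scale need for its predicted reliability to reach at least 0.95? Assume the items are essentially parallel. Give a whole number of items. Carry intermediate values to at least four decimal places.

Corrected full-test reliability: r_full = 2 × 0.71 / (1 + 0.71) ≈ 0.8304
n = r_tgt(1 − r_full) / [r_full(1 − r_tgt)] = 0.95 × 0.1696 / (0.8304 × 0.05) ≈ 3.8805
Items = 3.8805 × 48 ≈ 186.26 → 187

187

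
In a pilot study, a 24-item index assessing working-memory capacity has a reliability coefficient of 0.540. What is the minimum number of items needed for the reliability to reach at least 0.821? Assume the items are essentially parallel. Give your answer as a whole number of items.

94

Invert Spearman-Brown to solve for n:
n = r_target (1 − r_old) / [ r_old (1 − r_target) ]
n = 0.821 × (1 − 0.540) / [ 0.540 × (1 − 0.821) ]
  = 0.377660 / 0.096660 = 3.9071
Items needed = n × 24 = 3.9071 × 24 ≈ 93.77 → round up to 94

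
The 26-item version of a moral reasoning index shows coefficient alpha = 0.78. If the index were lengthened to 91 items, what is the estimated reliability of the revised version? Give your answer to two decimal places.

0.93

n = 91/26 = 3.5
By Spearman-Brown, r_new = n r / (1 + (n − 1) r).
r_new = 3.5·0.78 / [1 + (3.5 − 1)·0.78]
r_new = 2.7300 / 2.9500 ≈ 0.9254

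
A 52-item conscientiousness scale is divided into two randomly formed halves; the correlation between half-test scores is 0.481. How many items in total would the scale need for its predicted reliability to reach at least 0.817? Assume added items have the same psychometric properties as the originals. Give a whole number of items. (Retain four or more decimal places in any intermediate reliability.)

126

Corrected full-test reliability: r_full = 2 × 0.481 / (1 + 0.481) ≈ 0.6496
Solve Spearman-Brown for n: n = 0.817(1 − 0.6496) / [0.6496(1 − 0.817)] = 2.4082
Required items = 2.4082 × 52 = 125.23, so 126 items.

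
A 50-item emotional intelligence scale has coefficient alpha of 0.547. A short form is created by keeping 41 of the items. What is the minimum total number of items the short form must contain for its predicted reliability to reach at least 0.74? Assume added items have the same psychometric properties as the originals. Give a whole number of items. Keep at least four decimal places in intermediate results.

118

First, r for the 41-item form: n = 41/50 = 0.8200, so r_41 = 0.8200·0.547/(1 + (0.8200 − 1)·0.547) = 0.4975
Length factor from the short form to reach 0.74: n' = 0.74(1 − 0.4975) / [0.4975(1 − 0.74)] ≈ 2.8748
Items = 2.8748 × 41 ≈ 117.87 → 118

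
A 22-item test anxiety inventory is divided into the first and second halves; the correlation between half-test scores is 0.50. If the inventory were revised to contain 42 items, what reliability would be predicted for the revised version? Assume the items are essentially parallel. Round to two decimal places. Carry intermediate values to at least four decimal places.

First correct the split-half correlation to full-test reliability: r_full = 2 × 0.50 / (1 + 0.50) ≈ 0.6667
Then adjust to 42 items: n = 42/22 = 1.9091
r_new = n·r_full / (1 + (n − 1)·r_full) = 1.2728 / 1.6061 ≈ 0.7925

0.79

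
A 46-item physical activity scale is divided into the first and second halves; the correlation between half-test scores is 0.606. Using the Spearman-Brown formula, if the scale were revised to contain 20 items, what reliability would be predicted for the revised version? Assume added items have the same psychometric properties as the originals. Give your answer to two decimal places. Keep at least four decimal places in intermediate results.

0.57

Full-test reliability from the split-half r: r_full = 2(0.606)/(1 + 0.606) = 0.7547
Then adjust to 20 items: n = 20/46 = 0.4348
r_new = n·r_full / (1 + (n − 1)·r_full) = 0.3281 / 0.5734 ≈ 0.5722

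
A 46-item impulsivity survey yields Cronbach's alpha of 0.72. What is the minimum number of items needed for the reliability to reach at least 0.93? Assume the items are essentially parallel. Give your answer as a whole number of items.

Invert Spearman-Brown to solve for n:
n = r*(1 − r) / [ r (1 − r*) ]
n = [0.93 × 0.28] / [0.72 × 0.07]
  = 0.2604 / 0.0504 = 5.1667
5.1667 × 46 = 237.67 → 238 items

238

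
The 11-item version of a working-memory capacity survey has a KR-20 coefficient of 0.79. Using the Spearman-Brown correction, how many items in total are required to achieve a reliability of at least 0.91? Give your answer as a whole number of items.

Rearranging the Spearman-Brown formula for n,
n = r_target (1 − r_old) / [ r_old (1 − r_target) ]
n = 0.91 × (1 − 0.79) / [ 0.79 × (1 − 0.91) ]
n = 0.1911 / 0.0711 ≈ 2.6878
2.6878 × 11 = 29.57 → 30 items

30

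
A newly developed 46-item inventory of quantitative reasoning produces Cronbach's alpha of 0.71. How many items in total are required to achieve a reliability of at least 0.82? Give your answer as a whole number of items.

86

Spearman-Brown solved for the length factor n:
n = r*(1 − r) / [ r (1 − r*) ]
n = 0.82(1 − 0.71) / [0.71(1 − 0.82)]
  = 0.2378 / 0.1278 = 1.8607
So the test needs 1.8607 × 46 ≈ 85.59 items; rounding up, 86.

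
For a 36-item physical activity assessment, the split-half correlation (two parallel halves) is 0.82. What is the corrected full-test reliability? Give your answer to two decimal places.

0.90

Apply the Spearman-Brown correction with n = 2:
r_full = 2r_hh / (1 + r_hh) = 2 × 0.82 / (1 + 0.82)
       = 1.6400 / 1.8200 = 0.9011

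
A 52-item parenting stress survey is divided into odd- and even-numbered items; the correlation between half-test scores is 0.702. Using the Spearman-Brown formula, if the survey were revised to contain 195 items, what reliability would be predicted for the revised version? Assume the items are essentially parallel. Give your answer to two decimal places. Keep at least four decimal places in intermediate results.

First correct the split-half correlation to full-test reliability: r_full = 2 × 0.702 / (1 + 0.702) ≈ 0.8249
Then adjust to 195 items: n = 195/52 = 3.7500
r_new = n·r_full / (1 + (n − 1)·r_full) = 3.0934 / 3.2685 ≈ 0.9464

0.95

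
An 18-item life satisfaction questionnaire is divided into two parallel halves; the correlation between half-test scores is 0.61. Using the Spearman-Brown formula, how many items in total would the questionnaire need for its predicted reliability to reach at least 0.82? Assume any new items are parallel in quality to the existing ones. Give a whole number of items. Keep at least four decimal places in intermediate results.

r_full = 2(0.61)/(1 + 0.61) = 0.7578
Solve Spearman-Brown for n: n = 0.82(1 − 0.7578) / [0.7578(1 − 0.82)] = 1.4560
Items = 1.4560 × 18 ≈ 26.21 → 27

27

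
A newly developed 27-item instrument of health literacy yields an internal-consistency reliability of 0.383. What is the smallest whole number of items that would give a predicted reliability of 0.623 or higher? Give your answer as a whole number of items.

Spearman-Brown solved for the length factor n:
n = r*(1 − r) / [ r (1 − r*) ]
n = 0.623 × (1 − 0.383) / [ 0.383 × (1 − 0.623) ]
  = 0.384391 / 0.144391 = 2.6622
Items needed = n × 27 = 2.6622 × 27 ≈ 71.88 → round up to 72

72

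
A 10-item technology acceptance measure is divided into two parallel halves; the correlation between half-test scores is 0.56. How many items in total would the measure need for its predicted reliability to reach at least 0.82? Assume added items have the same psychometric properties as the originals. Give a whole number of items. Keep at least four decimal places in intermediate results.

r_full = 2(0.56)/(1 + 0.56) = 0.7179
Solve Spearman-Brown for n: n = 0.82(1 − 0.7179) / [0.7179(1 − 0.82)] = 1.7901
Items = 1.7901 × 10 ≈ 17.90 → 18

18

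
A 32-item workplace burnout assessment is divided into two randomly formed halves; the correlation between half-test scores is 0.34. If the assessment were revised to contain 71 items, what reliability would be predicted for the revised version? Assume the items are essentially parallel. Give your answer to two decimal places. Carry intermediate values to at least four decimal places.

Full-test reliability from the split-half r: r_full = 2(0.34)/(1 + 0.34) = 0.5075
Then adjust to 71 items: n = 71/32 = 2.2188
r_new = n·r_full / (1 + (n − 1)·r_full) = 1.1260 / 1.6185 ≈ 0.6957

0.70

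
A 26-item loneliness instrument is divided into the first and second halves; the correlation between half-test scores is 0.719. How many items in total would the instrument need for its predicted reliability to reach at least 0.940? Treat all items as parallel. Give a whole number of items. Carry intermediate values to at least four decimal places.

r_full = 2(0.719)/(1 + 0.719) = 0.8365
n = r_tgt(1 − r_full) / [r_full(1 − r_tgt)] = 0.940 × 0.1635 / (0.8365 × 0.060) ≈ 3.0622
Items = 3.0622 × 26 ≈ 79.62 → 80

80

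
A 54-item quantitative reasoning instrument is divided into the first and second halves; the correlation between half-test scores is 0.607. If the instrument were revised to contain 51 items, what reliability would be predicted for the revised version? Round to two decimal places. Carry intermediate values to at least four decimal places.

First correct the split-half correlation to full-test reliability: r_full = 2 × 0.607 / (1 + 0.607) ≈ 0.7554
Then adjust to 51 items: n = 51/54 = 0.9444
r_new = n·r_full / (1 + (n − 1)·r_full) = 0.7134 / 0.9580 ≈ 0.7447

0.74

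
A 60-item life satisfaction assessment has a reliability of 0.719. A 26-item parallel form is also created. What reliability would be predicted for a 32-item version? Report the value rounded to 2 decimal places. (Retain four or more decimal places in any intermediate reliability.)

0.58

Only the ratio of lengths matters: n = 32/60 = 0.5333
r_{32} = n·r / (1 + (n − 1)·r) = 0.3834 / 0.6644 ≈ 0.5771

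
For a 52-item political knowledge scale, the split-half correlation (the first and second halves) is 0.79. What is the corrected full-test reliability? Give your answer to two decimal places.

0.88

Apply the Spearman-Brown correction with n = 2:
r_full = 2r_hh / (1 + r_hh) = 2 × 0.79 / (1 + 0.79)
r_full = 1.5800 / 1.7900 ≈ 0.8827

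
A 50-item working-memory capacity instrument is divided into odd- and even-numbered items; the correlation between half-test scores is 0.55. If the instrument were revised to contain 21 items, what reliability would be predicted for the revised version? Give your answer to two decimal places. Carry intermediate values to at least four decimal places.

First correct the split-half correlation to full-test reliability: r_full = 2 × 0.55 / (1 + 0.55) ≈ 0.7097
Length factor from 50 to 21 items: n = 21/50 = 0.4200
r_new = n·r_full / (1 + (n − 1)·r_full) = 0.2981 / 0.5884 ≈ 0.5066

0.51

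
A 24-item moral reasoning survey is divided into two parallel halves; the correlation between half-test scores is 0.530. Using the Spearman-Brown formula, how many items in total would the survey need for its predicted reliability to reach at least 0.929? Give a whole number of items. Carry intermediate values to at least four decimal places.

Corrected full-test reliability: r_full = 2 × 0.530 / (1 + 0.530) ≈ 0.6928
Solve Spearman-Brown for n: n = 0.929(1 − 0.6928) / [0.6928(1 − 0.929)] = 5.8019
Items = 5.8019 × 24 ≈ 139.25 → 140

140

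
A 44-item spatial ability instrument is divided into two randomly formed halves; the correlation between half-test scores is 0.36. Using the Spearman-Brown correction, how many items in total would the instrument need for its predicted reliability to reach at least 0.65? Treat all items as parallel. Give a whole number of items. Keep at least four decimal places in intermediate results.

Corrected full-test reliability: r_full = 2 × 0.36 / (1 + 0.36) ≈ 0.5294
Solve Spearman-Brown for n: n = 0.65(1 − 0.5294) / [0.5294(1 − 0.65)] = 1.6509
Required items = 1.6509 × 44 = 72.64, so 73 items.

73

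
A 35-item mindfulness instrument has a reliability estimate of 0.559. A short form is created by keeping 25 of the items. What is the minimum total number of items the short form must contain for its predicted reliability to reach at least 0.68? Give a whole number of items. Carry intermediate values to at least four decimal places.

First, r for the 25-item form: n = 25/35 = 0.7143, so r_25 = 0.7143·0.559/(1 + (0.7143 − 1)·0.559) = 0.4752
Then solve for n' with r_old = 0.4752, r_target = 0.68: n' = 0.68(1 − 0.4752)/[0.4752(1 − 0.68)] = 2.3468
Total items = 2.3468 × 25 = 58.67, rounded up to 59.

59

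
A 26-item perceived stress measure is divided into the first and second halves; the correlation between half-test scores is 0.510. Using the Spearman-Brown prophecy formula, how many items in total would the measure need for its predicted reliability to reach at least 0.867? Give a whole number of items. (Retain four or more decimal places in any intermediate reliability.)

Corrected full-test reliability: r_full = 2 × 0.510 / (1 + 0.510) ≈ 0.6755
Solve Spearman-Brown for n: n = 0.867(1 − 0.6755) / [0.6755(1 − 0.867)] = 3.1315
Items = 3.1315 × 26 ≈ 81.42 → 82

82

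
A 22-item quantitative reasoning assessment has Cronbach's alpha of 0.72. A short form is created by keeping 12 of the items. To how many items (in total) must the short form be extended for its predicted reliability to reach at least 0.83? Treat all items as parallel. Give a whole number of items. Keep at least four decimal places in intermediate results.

42

Short-form reliability: n = 12/22 = 0.5455; r_12 = n·r/(1+(n−1)r) ≈ 0.5838
Length factor from the short form to reach 0.83: n' = 0.83(1 − 0.5838) / [0.5838(1 − 0.83)] ≈ 3.4807
Total items = 3.4807 × 12 = 41.77, rounded up to 42.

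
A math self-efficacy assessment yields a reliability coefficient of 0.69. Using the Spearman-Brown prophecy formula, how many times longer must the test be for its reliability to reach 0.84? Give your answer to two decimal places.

2.36

n = [0.84 × 0.31] / [0.69 × 0.16]
n = 0.2604 / 0.1104 ≈ 2.3587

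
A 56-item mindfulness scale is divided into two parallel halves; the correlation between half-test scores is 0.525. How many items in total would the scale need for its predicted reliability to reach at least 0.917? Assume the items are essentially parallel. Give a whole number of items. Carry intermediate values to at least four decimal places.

r_full = 2(0.525)/(1 + 0.525) = 0.6885
Solve Spearman-Brown for n: n = 0.917(1 − 0.6885) / [0.6885(1 − 0.917)] = 4.9986
Required items = 4.9986 × 56 = 279.92, so 280 items.

280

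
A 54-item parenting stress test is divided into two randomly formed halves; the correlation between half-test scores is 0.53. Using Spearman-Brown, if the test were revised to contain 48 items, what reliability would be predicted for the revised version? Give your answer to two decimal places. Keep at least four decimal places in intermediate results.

Spearman-Brown correction (n = 2): r_full = 2·0.53/(1 + 0.53) = 0.6928
Length factor from 54 to 48 items: n = 48/54 = 0.8889
r_new = n·r_full / (1 + (n − 1)·r_full) = 0.6158 / 0.9230 ≈ 0.6672

0.67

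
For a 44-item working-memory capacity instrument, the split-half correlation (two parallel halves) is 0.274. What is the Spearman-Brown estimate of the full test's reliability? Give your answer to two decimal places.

r_full = 2(0.274) / (1 + 0.274)
       = 0.5480 / 1.2740 = 0.4301

0.43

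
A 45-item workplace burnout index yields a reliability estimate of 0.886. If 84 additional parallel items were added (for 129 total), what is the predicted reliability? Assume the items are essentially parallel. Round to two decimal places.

The new length is 129/45 = 2.8667 times the old.
r_new = 2.8667·0.886 / [1 + (2.8667 − 1)·0.886]
     = 2.5399 / 2.6539 = 0.9570

0.96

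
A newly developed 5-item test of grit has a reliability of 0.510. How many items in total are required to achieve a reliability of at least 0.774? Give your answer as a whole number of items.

17

Spearman-Brown solved for the length factor n:
n = r*(1 − r) / [ r (1 − r*) ]
n = 0.774 × (1 − 0.510) / [ 0.510 × (1 − 0.774) ]
  = 0.379260 / 0.115260 = 3.2905
Items needed = n × 5 = 3.2905 × 5 ≈ 16.45 → round up to 17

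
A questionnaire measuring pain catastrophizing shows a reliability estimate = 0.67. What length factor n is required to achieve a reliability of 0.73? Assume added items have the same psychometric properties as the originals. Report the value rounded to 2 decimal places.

n = [0.73 × 0.33] / [0.67 × 0.27]
n = 0.2409 / 0.1809 ≈ 1.3317

1.33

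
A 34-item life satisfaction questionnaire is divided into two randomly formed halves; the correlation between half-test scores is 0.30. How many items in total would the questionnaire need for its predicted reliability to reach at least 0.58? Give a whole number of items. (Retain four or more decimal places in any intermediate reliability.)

r_full = 2(0.30)/(1 + 0.30) = 0.4615
n = r_tgt(1 − r_full) / [r_full(1 − r_tgt)] = 0.58 × 0.5385 / (0.4615 × 0.42) ≈ 1.6114
Items = 1.6114 × 34 ≈ 54.79 → 55

55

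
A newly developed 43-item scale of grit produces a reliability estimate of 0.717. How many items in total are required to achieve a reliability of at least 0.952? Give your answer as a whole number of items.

n = 0.952 × (1 − 0.717) / [ 0.717 × (1 − 0.952) ]
n = 0.269416 / 0.034416 ≈ 7.8282
Items needed = n × 43 = 7.8282 × 43 ≈ 336.61 → round up to 337

337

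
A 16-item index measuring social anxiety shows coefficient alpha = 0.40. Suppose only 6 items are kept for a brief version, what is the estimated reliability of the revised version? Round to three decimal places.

0.200

Length ratio n = 6/16 = 0.375
Spearman-Brown: r_new = n·r / (1 + (n − 1)·r)
r_new = 0.375·0.40 / [1 + (0.375 − 1)·0.40]
r_new = 0.1500 / 0.7500 ≈ 0.2000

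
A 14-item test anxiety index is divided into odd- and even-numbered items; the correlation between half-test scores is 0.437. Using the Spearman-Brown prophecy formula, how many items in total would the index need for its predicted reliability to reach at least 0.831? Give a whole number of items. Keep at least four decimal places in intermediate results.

45

Corrected full-test reliability: r_full = 2 × 0.437 / (1 + 0.437) ≈ 0.6082
n = r_tgt(1 − r_full) / [r_full(1 − r_tgt)] = 0.831 × 0.3918 / (0.6082 × 0.169) ≈ 3.1676
Items = 3.1676 × 14 ≈ 44.35 → 45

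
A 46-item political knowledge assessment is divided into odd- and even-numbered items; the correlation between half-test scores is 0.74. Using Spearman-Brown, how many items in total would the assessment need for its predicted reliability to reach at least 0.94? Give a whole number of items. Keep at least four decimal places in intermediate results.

Corrected full-test reliability: r_full = 2 × 0.74 / (1 + 0.74) ≈ 0.8506
n = r_tgt(1 − r_full) / [r_full(1 − r_tgt)] = 0.94 × 0.1494 / (0.8506 × 0.06) ≈ 2.7517
Required items = 2.7517 × 46 = 126.58, so 127 items.

127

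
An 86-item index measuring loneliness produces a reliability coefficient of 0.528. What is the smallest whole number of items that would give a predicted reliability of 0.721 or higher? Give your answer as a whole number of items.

n = 0.721(1 − 0.528) / [0.528(1 − 0.721)]
n = 0.340312 / 0.147312 ≈ 2.3101
Items needed = n × 86 = 2.3101 × 86 ≈ 198.67 → round up to 199

199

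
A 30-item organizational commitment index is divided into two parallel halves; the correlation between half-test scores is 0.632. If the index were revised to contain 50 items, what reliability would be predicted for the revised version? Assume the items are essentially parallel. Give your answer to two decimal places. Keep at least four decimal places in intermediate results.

Full-test reliability from the split-half r: r_full = 2(0.632)/(1 + 0.632) = 0.7745
Length factor from 30 to 50 items: n = 50/30 = 1.6667
r_new = n·r_full / (1 + (n − 1)·r_full) = 1.2909 / 1.5164 ≈ 0.8513

0.85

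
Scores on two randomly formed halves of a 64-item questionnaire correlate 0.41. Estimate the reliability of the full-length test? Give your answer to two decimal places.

r_full = 2(0.41) / (1 + 0.41)
r_full = 0.8200 / 1.4100 ≈ 0.5816

0.58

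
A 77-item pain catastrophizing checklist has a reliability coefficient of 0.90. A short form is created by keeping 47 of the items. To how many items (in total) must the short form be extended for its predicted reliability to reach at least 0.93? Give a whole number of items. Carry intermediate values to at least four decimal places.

114

First, r for the 47-item form: n = 47/77 = 0.6104, so r_47 = 0.6104·0.90/(1 + (0.6104 − 1)·0.90) = 0.8460
Then solve for n' with r_old = 0.8460, r_target = 0.93: n' = 0.93(1 − 0.8460)/[0.8460(1 − 0.93)] = 2.4184
Total items = 2.4184 × 47 = 113.66, rounded up to 114.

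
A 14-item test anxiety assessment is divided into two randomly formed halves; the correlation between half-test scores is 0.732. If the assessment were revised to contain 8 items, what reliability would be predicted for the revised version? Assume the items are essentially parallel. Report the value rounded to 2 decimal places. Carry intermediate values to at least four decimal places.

Full-test reliability from the split-half r: r_full = 2(0.732)/(1 + 0.732) = 0.8453
Then adjust to 8 items: n = 8/14 = 0.5714
r_new = n·r_full / (1 + (n − 1)·r_full) = 0.4830 / 0.6377 ≈ 0.7574

0.76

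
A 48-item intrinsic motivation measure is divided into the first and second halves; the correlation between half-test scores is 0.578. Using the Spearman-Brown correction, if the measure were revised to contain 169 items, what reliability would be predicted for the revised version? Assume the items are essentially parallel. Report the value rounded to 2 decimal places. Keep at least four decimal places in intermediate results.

0.91

Spearman-Brown correction (n = 2): r_full = 2·0.578/(1 + 0.578) = 0.7326
Then adjust to 169 items: n = 169/48 = 3.5208
r_new = n·r_full / (1 + (n − 1)·r_full) = 2.5793 / 2.8467 ≈ 0.9061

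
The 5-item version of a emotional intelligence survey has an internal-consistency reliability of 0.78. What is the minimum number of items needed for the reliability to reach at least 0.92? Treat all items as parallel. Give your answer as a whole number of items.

17

n = 0.92(1 − 0.78) / [0.78(1 − 0.92)]
  = 0.2024 / 0.0624 = 3.2436
Items needed = n × 5 = 3.2436 × 5 ≈ 16.22 → round up to 17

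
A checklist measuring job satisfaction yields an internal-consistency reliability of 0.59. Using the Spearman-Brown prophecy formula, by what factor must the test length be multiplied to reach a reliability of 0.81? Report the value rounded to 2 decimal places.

n = 0.81(1 − 0.59) / [0.59(1 − 0.81)]
n = 0.3321 / 0.1121 ≈ 2.9625

2.96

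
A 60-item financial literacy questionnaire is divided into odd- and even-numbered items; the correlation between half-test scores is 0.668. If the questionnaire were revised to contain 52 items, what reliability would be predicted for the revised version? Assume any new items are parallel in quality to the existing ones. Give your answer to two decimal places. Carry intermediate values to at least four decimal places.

0.78

Spearman-Brown correction (n = 2): r_full = 2·0.668/(1 + 0.668) = 0.8010
Then adjust to 52 items: n = 52/60 = 0.8667
r_new = n·r_full / (1 + (n − 1)·r_full) = 0.6942 / 0.8932 ≈ 0.7772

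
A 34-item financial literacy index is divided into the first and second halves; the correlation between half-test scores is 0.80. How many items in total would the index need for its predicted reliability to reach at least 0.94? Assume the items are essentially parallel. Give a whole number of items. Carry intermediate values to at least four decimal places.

r_full = 2(0.80)/(1 + 0.80) = 0.8889
Solve Spearman-Brown for n: n = 0.94(1 − 0.8889) / [0.8889(1 − 0.94)] = 1.9581
Required items = 1.9581 × 34 = 66.58, so 67 items.

67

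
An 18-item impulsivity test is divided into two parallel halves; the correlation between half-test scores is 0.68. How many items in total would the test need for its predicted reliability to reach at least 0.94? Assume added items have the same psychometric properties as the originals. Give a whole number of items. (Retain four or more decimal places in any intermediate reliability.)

67

Corrected full-test reliability: r_full = 2 × 0.68 / (1 + 0.68) ≈ 0.8095
Solve Spearman-Brown for n: n = 0.94(1 − 0.8095) / [0.8095(1 − 0.94)] = 3.6868
Items = 3.6868 × 18 ≈ 66.36 → 67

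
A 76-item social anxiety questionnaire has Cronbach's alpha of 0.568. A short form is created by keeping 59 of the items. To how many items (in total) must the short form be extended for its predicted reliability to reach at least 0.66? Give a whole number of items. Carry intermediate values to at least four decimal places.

Short-form reliability: n = 59/76 = 0.7763; r_59 = n·r/(1+(n−1)r) ≈ 0.5051
Length factor from the short form to reach 0.66: n' = 0.66(1 − 0.5051) / [0.5051(1 − 0.66)] ≈ 1.9020
Items = 1.9020 × 59 ≈ 112.22 → 113

113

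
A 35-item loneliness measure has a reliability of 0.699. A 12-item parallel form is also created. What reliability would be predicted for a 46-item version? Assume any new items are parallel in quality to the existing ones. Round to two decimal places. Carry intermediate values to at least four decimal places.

The 12-item form is not needed; work directly from the 35-item form with n = 46/35 = 1.3143.
r_{46} = n·r / (1 + (n − 1)·r) = 0.9187 / 1.2197 ≈ 0.7532

0.75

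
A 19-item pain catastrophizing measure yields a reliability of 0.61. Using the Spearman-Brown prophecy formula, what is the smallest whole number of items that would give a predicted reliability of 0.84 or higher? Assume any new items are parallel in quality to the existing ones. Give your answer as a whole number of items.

64

n = [0.84 × 0.39] / [0.61 × 0.16]
  = 0.3276 / 0.0976 = 3.3566
Items needed = n × 19 = 3.3566 × 19 ≈ 63.78 → round up to 64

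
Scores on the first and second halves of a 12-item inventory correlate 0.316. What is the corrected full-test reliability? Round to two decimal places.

0.48

Apply the Spearman-Brown correction with n = 2:
r_full = 2r_hh / (1 + r_hh) = 2 × 0.316 / (1 + 0.316)
r_full = 0.6320 / 1.3160 ≈ 0.4802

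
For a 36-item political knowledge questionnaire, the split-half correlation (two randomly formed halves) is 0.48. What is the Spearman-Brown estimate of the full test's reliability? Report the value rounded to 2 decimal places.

0.65

The full test is twice the length of either half (n = 2).
r_full = 2r_hh / (1 + r_hh) = 2 × 0.48 / (1 + 0.48)
       = 0.9600 / 1.4800 = 0.6486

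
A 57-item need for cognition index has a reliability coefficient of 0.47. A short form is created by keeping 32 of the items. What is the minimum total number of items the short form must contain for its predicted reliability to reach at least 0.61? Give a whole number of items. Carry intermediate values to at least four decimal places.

Short-form reliability: n = 32/57 = 0.5614; r_32 = n·r/(1+(n−1)r) ≈ 0.3324
Length factor from the short form to reach 0.61: n' = 0.61(1 − 0.3324) / [0.3324(1 − 0.61)] ≈ 3.1414
Items = 3.1414 × 32 ≈ 100.52 → 101

101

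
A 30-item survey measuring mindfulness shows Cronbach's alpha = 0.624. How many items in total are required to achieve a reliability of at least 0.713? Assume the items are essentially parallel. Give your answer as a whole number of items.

Spearman-Brown solved for the length factor n:
n = r_target (1 − r_old) / [ r_old (1 − r_target) ]
n = [0.713 × 0.376] / [0.624 × 0.287]
n = 0.268088 / 0.179088 ≈ 1.4970
So the test needs 1.4970 × 30 ≈ 44.91 items; rounding up, 45.

45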